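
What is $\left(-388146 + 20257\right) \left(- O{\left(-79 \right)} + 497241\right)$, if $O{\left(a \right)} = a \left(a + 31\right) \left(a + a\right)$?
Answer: $-403345038153$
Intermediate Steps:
$O{\left(a \right)} = 2 a^{2} \left(31 + a\right)$ ($O{\left(a \right)} = a \left(31 + a\right) 2 a = a 2 a \left(31 + a\right) = 2 a^{2} \left(31 + a\right)$)
$\left(-388146 + 20257\right) \left(- O{\left(-79 \right)} + 497241\right) = \left(-388146 + 20257\right) \left(- 2 \left(-79\right)^{2} \left(31 - 79\right) + 497241\right) = - 367889 \left(- 2 \cdot 6241 \left(-48\right) + 497241\right) = - 367889 \left(\left(-1\right) \left(-599136\right) + 497241\right) = - 367889 \left(599136 + 497241\right) = \left(-367889\right) 1096377 = -403345038153$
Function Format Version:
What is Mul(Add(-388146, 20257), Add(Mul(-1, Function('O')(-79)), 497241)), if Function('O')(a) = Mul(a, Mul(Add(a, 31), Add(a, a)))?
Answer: -403345038153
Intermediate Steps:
Function('O')(a) = Mul(2, Pow(a, 2), Add(31, a)) (Function('O')(a) = Mul(a, Mul(Add(31, a), Mul(2, a))) = Mul(a, Mul(2, a, Add(31, a))) = Mul(2, Pow(a, 2), Add(31, a)))
Mul(Add(-388146, 20257), Add(Mul(-1, Function('O')(-79)), 497241)) = Mul(Add(-388146, 20257), Add(Mul(-1, Mul(2, Pow(-79, 2), Add(31, -79))), 497241)) = Mul(-367889, Add(Mul(-1, Mul(2, 6241, -48)), 497241)) = Mul(-367889, Add(Mul(-1, -599136), 497241)) = Mul(-367889, Add(599136, 497241)) = Mul(-367889, 1096377) = -403345038153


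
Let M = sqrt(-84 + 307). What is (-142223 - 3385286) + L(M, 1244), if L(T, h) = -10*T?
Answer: -3527509 - 10*sqrt(223) ≈ -3.5277e+6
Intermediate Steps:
M = sqrt(223) ≈ 14.933
(-142223 - 3385286) + L(M, 1244) = (-142223 - 3385286) - 10*sqrt(223) = -3527509 - 10*sqrt(223)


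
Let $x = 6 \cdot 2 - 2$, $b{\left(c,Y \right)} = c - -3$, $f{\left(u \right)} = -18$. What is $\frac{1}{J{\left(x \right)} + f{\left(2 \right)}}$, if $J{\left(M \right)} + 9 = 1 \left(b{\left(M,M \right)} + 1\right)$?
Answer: $- \frac{1}{13} \approx -0.076923$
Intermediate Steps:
$b{\left(c,Y \right)} = 3 + c$ ($b{\left(c,Y \right)} = c + 3 = 3 + c$)
$x = 10$ ($x = 12 - 2 = 10$)
$J{\left(M \right)} = -5 + M$ ($J{\left(M \right)} = -9 + 1 \left(\left(3 + M\right) + 1\right) = -9 + 1 \left(4 + M\right) = -9 + \left(4 + M\right) = -5 + M$)
$\frac{1}{J{\left(x \right)} + f{\left(2 \right)}} = \frac{1}{\left(-5 + 10\right) - 18} = \frac{1}{5 - 18} = \frac{1}{-13} = - \frac{1}{13}$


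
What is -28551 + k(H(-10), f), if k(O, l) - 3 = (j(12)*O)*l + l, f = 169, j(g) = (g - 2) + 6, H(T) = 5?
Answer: -14859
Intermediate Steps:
j(g) = 4 + g (j(g) = (-2 + g) + 6 = 4 + g)
k(O, l) = 3 + l + 16*O*l (k(O, l) = 3 + (((4 + 12)*O)*l + l) = 3 + ((16*O)*l + l) = 3 + (16*O*l + l) = 3 + (l + 16*O*l) = 3 + l + 16*O*l)
-28551 + k(H(-10), f) = -28551 + (3 + 169 + 16*5*169) = -28551 + (3 + 169 + 13520) = -28551 + 13692 = -14859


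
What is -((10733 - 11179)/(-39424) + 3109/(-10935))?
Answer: 58846103/215550720 ≈ 0.27300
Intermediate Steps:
-((10733 - 11179)/(-39424) + 3109/(-10935)) = -(-446*(-1/39424) + 3109*(-1/10935)) = -(223/19712 - 3109/10935) = -1*(-58846103/215550720) = 58846103/215550720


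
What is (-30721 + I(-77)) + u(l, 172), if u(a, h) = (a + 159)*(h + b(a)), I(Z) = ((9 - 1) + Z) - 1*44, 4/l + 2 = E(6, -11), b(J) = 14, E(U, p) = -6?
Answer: -1353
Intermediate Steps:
l = -½ (l = 4/(-2 - 6) = 4/(-8) = 4*(-⅛) = -½ ≈ -0.50000)
I(Z) = -36 + Z (I(Z) = (8 + Z) - 44 = -36 + Z)
u(a, h) = (14 + h)*(159 + a) (u(a, h) = (a + 159)*(h + 14) = (159 + a)*(14 + h) = (14 + h)*(159 + a))
(-30721 + I(-77)) + u(l, 172) = (-30721 + (-36 - 77)) + (2226 + 14*(-½) + 159*172 - ½*172) = (-30721 - 113) + (2226 - 7 + 27348 - 86) = -30834 + 29481 = -1353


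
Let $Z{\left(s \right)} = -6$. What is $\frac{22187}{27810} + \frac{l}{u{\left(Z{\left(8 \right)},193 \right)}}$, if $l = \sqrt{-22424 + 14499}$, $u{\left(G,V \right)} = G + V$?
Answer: $\frac{22187}{27810} + \frac{5 i \sqrt{317}}{187} \approx 0.79781 + 0.47606 i$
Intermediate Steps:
$l = 5 i \sqrt{317}$ ($l = \sqrt{-7925} = 5 i \sqrt{317} \approx 89.022 i$)
$\frac{22187}{27810} + \frac{l}{u{\left(Z{\left(8 \right)},193 \right)}} = \frac{22187}{27810} + \frac{5 i \sqrt{317}}{-6 + 193} = 22187 \cdot \frac{1}{27810} + \frac{5 i \sqrt{317}}{187} = \frac{22187}{27810} + 5 i \sqrt{317} \cdot \frac{1}{187} = \frac{22187}{27810} + \frac{5 i \sqrt{317}}{187}$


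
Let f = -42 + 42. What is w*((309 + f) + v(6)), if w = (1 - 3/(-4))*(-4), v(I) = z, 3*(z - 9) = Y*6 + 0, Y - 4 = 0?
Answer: -2282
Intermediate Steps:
Y = 4 (Y = 4 + 0 = 4)
z = 17 (z = 9 + (4*6 + 0)/3 = 9 + (24 + 0)/3 = 9 + (⅓)*24 = 9 + 8 = 17)
v(I) = 17
f = 0
w = -7 (w = (1 - 3*(-¼))*(-4) = (1 + ¾)*(-4) = (7/4)*(-4) = -7)
w*((309 + f) + v(6)) = -7*((309 + 0) + 17) = -7*(309 + 17) = -7*326 = -2282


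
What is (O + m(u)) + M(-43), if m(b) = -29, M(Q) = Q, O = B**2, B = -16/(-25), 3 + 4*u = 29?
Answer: -44744/625 ≈ -71.590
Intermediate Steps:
u = 13/2 (u = -3/4 + (1/4)*29 = -3/4 + 29/4 = 13/2 ≈ 6.5000)
B = 16/25 (B = -16*(-1/25) = 16/25 ≈ 0.64000)
O = 256/625 (O = (16/25)**2 = 256/625 ≈ 0.40960)
(O + m(u)) + M(-43) = (256/625 - 29) - 43 = -17869/625 - 43 = -44744/625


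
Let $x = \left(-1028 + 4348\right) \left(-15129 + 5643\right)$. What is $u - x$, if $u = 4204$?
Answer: $31497724$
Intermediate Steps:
$x = -31493520$ ($x = 3320 \left(-9486\right) = -31493520$)
$u - x = 4204 - -31493520 = 4204 + 31493520 = 31497724$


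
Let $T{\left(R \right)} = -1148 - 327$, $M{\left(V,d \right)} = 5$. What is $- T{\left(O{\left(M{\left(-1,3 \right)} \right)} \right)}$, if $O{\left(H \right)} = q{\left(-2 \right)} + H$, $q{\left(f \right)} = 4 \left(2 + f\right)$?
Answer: $1475$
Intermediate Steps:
$q{\left(f \right)} = 8 + 4 f$
$O{\left(H \right)} = H$ ($O{\left(H \right)} = \left(8 + 4 \left(-2\right)\right) + H = \left(8 - 8\right) + H = 0 + H = H$)
$T{\left(R \right)} = -1475$
$- T{\left(O{\left(M{\left(-1,3 \right)} \right)} \right)} = \left(-1\right) \left(-1475\right) = 1475$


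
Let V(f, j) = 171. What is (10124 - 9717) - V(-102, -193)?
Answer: 236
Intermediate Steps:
(10124 - 9717) - V(-102, -193) = (10124 - 9717) - 1*171 = 407 - 171 = 236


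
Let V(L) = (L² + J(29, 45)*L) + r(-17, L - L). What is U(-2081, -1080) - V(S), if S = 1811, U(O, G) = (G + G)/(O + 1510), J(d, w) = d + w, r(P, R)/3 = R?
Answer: -1949240525/571 ≈ -3.4137e+6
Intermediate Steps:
r(P, R) = 3*R
U(O, G) = 2*G/(1510 + O) (U(O, G) = (2*G)/(1510 + O) = 2*G/(1510 + O))
V(L) = L² + 74*L (V(L) = (L² + (29 + 45)*L) + 3*(L - L) = (L² + 74*L) + 3*0 = (L² + 74*L) + 0 = L² + 74*L)
U(-2081, -1080) - V(S) = 2*(-1080)/(1510 - 2081) - 1811*(74 + 1811) = 2*(-1080)/(-571) - 1811*1885 = 2*(-1080)*(-1/571) - 1*3413735 = 2160/571 - 3413735 = -1949240525/571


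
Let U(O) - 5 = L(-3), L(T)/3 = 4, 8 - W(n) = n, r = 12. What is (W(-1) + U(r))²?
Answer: 676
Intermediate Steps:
W(n) = 8 - n
L(T) = 12 (L(T) = 3*4 = 12)
U(O) = 17 (U(O) = 5 + 12 = 17)
(W(-1) + U(r))² = ((8 - 1*(-1)) + 17)² = ((8 + 1) + 17)² = (9 + 17)² = 26² = 676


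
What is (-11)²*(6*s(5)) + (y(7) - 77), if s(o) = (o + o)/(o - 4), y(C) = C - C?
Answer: 7183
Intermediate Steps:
y(C) = 0
s(o) = 2*o/(-4 + o) (s(o) = (2*o)/(-4 + o) = 2*o/(-4 + o))
(-11)²*(6*s(5)) + (y(7) - 77) = (-11)²*(6*(2*5/(-4 + 5))) + (0 - 77) = 121*(6*(2*5/1)) - 77 = 121*(6*(2*5*1)) - 77 = 121*(6*10) - 77 = 121*60 - 77 = 7260 - 77 = 7183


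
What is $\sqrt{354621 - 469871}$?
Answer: $5 i \sqrt{4610} \approx 339.48 i$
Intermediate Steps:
$\sqrt{354621 - 469871} = \sqrt{-115250} = 5 i \sqrt{4610}$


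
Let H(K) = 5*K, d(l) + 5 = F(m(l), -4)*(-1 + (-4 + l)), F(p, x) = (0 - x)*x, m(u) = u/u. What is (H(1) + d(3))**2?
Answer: 1024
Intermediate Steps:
m(u) = 1
F(p, x) = -x**2 (F(p, x) = (-x)*x = -x**2)
d(l) = 75 - 16*l (d(l) = -5 + (-1*(-4)**2)*(-1 + (-4 + l)) = -5 + (-1*16)*(-5 + l) = -5 - 16*(-5 + l) = -5 + (80 - 16*l) = 75 - 16*l)
(H(1) + d(3))**2 = (5*1 + (75 - 16*3))**2 = (5 + (75 - 48))**2 = (5 + 27)**2 = 32**2 = 1024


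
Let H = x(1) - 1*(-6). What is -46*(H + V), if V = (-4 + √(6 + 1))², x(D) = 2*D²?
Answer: -1426 + 368*√7 ≈ -452.36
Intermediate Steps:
H = 8 (H = 2*1² - 1*(-6) = 2*1 + 6 = 2 + 6 = 8)
V = (-4 + √7)² ≈ 1.8340
-46*(H + V) = -46*(8 + (4 - √7)²) = -368 - 46*(4 - √7)²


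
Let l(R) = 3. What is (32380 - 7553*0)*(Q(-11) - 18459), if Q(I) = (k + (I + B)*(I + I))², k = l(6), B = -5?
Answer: 3482987080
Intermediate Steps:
k = 3
Q(I) = (3 + 2*I*(-5 + I))² (Q(I) = (3 + (I - 5)*(I + I))² = (3 + (-5 + I)*(2*I))² = (3 + 2*I*(-5 + I))²)
(32380 - 7553*0)*(Q(-11) - 18459) = (32380 - 7553*0)*((3 - 10*(-11) + 2*(-11)²)² - 18459) = (32380 + 0)*((3 + 110 + 2*121)² - 18459) = 32380*((3 + 110 + 242)² - 18459) = 32380*(355² - 18459) = 32380*(126025 - 18459) = 32380*107566 = 3482987080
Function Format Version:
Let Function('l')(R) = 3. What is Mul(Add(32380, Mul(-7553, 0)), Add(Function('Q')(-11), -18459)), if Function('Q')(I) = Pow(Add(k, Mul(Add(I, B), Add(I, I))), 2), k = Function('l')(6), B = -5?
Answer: 3482987080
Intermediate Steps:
k = 3
Function('Q')(I) = Pow(Add(3, Mul(2, I, Add(-5, I))), 2) (Function('Q')(I) = Pow(Add(3, Mul(Add(I, -5), Add(I, I))), 2) = Pow(Add(3, Mul(Add(-5, I), Mul(2, I))), 2) = Pow(Add(3, Mul(2, I, Add(-5, I))), 2))
Mul(Add(32380, Mul(-7553, 0)), Add(Function('Q')(-11), -18459)) = Mul(Add(32380, Mul(-7553, 0)), Add(Pow(Add(3, Mul(-10, -11), Mul(2, Pow(-11, 2))), 2), -18459)) = Mul(Add(32380, 0), Add(Pow(Add(3, 110, Mul(2, 121)), 2), -18459)) = Mul(32380, Add(Pow(Add(3, 110, 242), 2), -18459)) = Mul(32380, Add(Pow(355, 2), -18459)) = Mul(32380, Add(126025, -18459)) = Mul(32380, 107566) = 3482987080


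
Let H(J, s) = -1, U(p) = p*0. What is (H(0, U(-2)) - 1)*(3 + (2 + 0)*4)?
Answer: -22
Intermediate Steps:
U(p) = 0
(H(0, U(-2)) - 1)*(3 + (2 + 0)*4) = (-1 - 1)*(3 + (2 + 0)*4) = -2*(3 + 2*4) = -2*(3 + 8) = -2*11 = -22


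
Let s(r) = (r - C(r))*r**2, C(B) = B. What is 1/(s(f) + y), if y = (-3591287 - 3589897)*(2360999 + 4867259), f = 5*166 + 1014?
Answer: -1/51907450697472 ≈ -1.9265e-14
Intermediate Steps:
f = 1844 (f = 830 + 1014 = 1844)
s(r) = 0 (s(r) = (r - r)*r**2 = 0*r**2 = 0)
y = -51907450697472 (y = -7181184*7228258 = -51907450697472)
1/(s(f) + y) = 1/(0 - 51907450697472) = 1/(-51907450697472) = -1/51907450697472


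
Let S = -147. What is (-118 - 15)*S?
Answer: 19551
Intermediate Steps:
(-118 - 15)*S = (-118 - 15)*(-147) = -133*(-147) = 19551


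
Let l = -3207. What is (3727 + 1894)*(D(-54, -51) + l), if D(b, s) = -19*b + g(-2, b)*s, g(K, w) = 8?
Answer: -14552769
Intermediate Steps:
D(b, s) = -19*b + 8*s
(3727 + 1894)*(D(-54, -51) + l) = (3727 + 1894)*((-19*(-54) + 8*(-51)) - 3207) = 5621*((1026 - 408) - 3207) = 5621*(618 - 3207) = 5621*(-2589) = -14552769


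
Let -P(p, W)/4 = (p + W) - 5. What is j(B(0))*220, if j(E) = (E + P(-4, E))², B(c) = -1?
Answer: 334620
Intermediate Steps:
P(p, W) = 20 - 4*W - 4*p (P(p, W) = -4*((p + W) - 5) = -4*((W + p) - 5) = -4*(-5 + W + p) = 20 - 4*W - 4*p)
j(E) = (36 - 3*E)² (j(E) = (E + (20 - 4*E - 4*(-4)))² = (E + (20 - 4*E + 16))² = (E + (36 - 4*E))² = (36 - 3*E)²)
j(B(0))*220 = (9*(-12 - 1)²)*220 = (9*(-13)²)*220 = (9*169)*220 = 1521*220 = 334620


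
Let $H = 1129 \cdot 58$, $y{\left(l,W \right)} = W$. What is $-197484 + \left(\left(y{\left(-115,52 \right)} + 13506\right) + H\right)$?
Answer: $-118444$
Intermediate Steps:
$H = 65482$
$-197484 + \left(\left(y{\left(-115,52 \right)} + 13506\right) + H\right) = -197484 + \left(\left(52 + 13506\right) + 65482\right) = -197484 + \left(13558 + 65482\right) = -197484 + 79040 = -118444$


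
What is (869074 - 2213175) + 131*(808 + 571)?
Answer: -1163452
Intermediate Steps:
(869074 - 2213175) + 131*(808 + 571) = -1344101 + 131*1379 = -1344101 + 180649 = -1163452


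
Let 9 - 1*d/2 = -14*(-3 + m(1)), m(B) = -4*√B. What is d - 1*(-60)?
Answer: -118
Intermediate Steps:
d = -178 (d = 18 - (-28)*(-3 - 4*√1) = 18 - (-28)*(-3 - 4*1) = 18 - (-28)*(-3 - 4) = 18 - (-28)*(-7) = 18 - 2*98 = 18 - 196 = -178)
d - 1*(-60) = -178 - 1*(-60) = -178 + 60 = -118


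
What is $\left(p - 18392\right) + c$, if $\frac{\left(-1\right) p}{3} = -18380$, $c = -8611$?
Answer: $28137$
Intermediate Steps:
$p = 55140$ ($p = \left(-3\right) \left(-18380\right) = 55140$)
$\left(p - 18392\right) + c = \left(55140 - 18392\right) - 8611 = 36748 - 8611 = 28137$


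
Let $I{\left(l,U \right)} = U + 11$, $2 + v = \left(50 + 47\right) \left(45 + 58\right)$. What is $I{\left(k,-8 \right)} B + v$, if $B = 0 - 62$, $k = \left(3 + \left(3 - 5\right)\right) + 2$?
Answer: $9803$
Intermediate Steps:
$k = 3$ ($k = \left(3 + \left(3 - 5\right)\right) + 2 = \left(3 - 2\right) + 2 = 1 + 2 = 3$)
$v = 9989$ ($v = -2 + \left(50 + 47\right) \left(45 + 58\right) = -2 + 97 \cdot 103 = -2 + 9991 = 9989$)
$B = -62$
$I{\left(l,U \right)} = 11 + U$
$I{\left(k,-8 \right)} B + v = \left(11 - 8\right) \left(-62\right) + 9989 = 3 \left(-62\right) + 9989 = -186 + 9989 = 9803$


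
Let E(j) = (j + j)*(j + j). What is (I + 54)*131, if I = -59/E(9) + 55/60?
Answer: 1161577/162 ≈ 7170.2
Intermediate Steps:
E(j) = 4*j**2 (E(j) = (2*j)*(2*j) = 4*j**2)
I = 119/162 (I = -59/(4*9**2) + 55/60 = -59/(4*81) + 55*(1/60) = -59/324 + 11/12 = 119/162 ≈ 0.73457)
(I + 54)*131 = (119/162 + 54)*131 = (8867/162)*131 = 1161577/162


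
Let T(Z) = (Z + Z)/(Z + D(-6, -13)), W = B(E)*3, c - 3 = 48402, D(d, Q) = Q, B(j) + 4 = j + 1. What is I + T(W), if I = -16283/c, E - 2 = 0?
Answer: 14951/387240 ≈ 0.038609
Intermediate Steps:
E = 2 (E = 2 + 0 = 2)
B(j) = -3 + j (B(j) = -4 + (j + 1) = -4 + (1 + j) = -3 + j)
c = 48405 (c = 3 + 48402 = 48405)
W = -3 (W = (-3 + 2)*3 = -1*3 = -3)
I = -16283/48405 ≈ -0.33639
T(Z) = 2*Z/(-13 + Z) (T(Z) = (Z + Z)/(Z - 13) = (2*Z)/(-13 + Z) = 2*Z/(-13 + Z))
I + T(W) = -16283/48405 + 2*(-3)/(-13 - 3) = -16283/48405 + 2*(-3)/(-16) = -16283/48405 + 2*(-3)*(-1/16) = -16283/48405 + 3/8 = 14951/387240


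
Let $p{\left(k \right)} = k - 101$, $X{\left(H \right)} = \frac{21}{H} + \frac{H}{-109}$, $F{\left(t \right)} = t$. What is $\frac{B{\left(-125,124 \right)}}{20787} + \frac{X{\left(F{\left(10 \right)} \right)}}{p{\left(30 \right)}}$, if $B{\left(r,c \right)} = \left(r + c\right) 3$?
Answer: $- \frac{15244971}{536235310} \approx -0.02843$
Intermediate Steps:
$X{\left(H \right)} = \frac{21}{H} - \frac{H}{109}$ ($X{\left(H \right)} = \frac{21}{H} + H \left(- \frac{1}{109}\right) = \frac{21}{H} - \frac{H}{109}$)
$p{\left(k \right)} = -101 + k$
$B{\left(r,c \right)} = 3 c + 3 r$ ($B{\left(r,c \right)} = \left(c + r\right) 3 = 3 c + 3 r$)
$\frac{B{\left(-125,124 \right)}}{20787} + \frac{X{\left(F{\left(10 \right)} \right)}}{p{\left(30 \right)}} = \frac{3 \cdot 124 + 3 \left(-125\right)}{20787} + \frac{\frac{21}{10} - \frac{10}{109}}{-101 + 30} = \left(372 - 375\right) \frac{1}{20787} + \frac{21 \cdot \frac{1}{10} - \frac{10}{109}}{-71} = \left(-3\right) \frac{1}{20787} + \left(\frac{21}{10} - \frac{10}{109}\right) \left(- \frac{1}{71}\right) = - \frac{1}{6929} + \frac{2189}{1090} \left(- \frac{1}{71}\right) = - \frac{1}{6929} - \frac{2189}{77390} = - \frac{15244971}{536235310}$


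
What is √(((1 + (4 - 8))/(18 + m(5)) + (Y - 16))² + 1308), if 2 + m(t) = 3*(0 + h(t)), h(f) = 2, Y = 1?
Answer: √743961/22 ≈ 39.206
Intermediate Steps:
m(t) = 4 (m(t) = -2 + 3*(0 + 2) = -2 + 3*2 = -2 + 6 = 4)
√(((1 + (4 - 8))/(18 + m(5)) + (Y - 16))² + 1308) = √(((1 + (4 - 8))/(18 + 4) + (1 - 16))² + 1308) = √(((1 - 4)/22 - 15)² + 1308) = √((-3*1/22 - 15)² + 1308) = √((-3/22 - 15)² + 1308) = √((-333/22)² + 1308) = √(110889/484 + 1308) = √(743961/484) = √743961/22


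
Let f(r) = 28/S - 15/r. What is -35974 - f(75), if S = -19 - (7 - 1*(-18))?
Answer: -1978524/55 ≈ -35973.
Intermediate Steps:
S = -44 (S = -19 - (7 + 18) = -19 - 1*25 = -19 - 25 = -44)
f(r) = -7/11 - 15/r (f(r) = 28/(-44) - 15/r = 28*(-1/44) - 15/r = -7/11 - 15/r)
-35974 - f(75) = -35974 - (-7/11 - 15/75) = -35974 - (-7/11 - 15*1/75) = -35974 - (-7/11 - ⅕) = -35974 - 1*(-46/55) = -35974 + 46/55 = -1978524/55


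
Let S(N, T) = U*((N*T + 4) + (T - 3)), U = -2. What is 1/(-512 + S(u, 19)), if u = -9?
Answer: -1/210 ≈ -0.0047619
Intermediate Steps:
S(N, T) = -2 - 2*T - 2*N*T (S(N, T) = -2*((N*T + 4) + (T - 3)) = -2*((4 + N*T) + (-3 + T)) = -2*(1 + T + N*T) = -2 - 2*T - 2*N*T)
1/(-512 + S(u, 19)) = 1/(-512 + (-2 - 2*19 - 2*(-9)*19)) = 1/(-512 + (-2 - 38 + 342)) = 1/(-512 + 302) = 1/(-210) = -1/210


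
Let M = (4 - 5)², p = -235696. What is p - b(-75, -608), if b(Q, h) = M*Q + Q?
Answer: -235546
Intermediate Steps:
M = 1 (M = (-1)² = 1)
b(Q, h) = 2*Q (b(Q, h) = 1*Q + Q = Q + Q = 2*Q)
p - b(-75, -608) = -235696 - 2*(-75) = -235696 - 1*(-150) = -235696 + 150 = -235546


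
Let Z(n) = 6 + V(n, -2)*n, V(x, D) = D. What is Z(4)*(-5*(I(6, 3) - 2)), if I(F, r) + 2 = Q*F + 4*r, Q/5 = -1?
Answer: -220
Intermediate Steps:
Q = -5 (Q = 5*(-1) = -5)
I(F, r) = -2 - 5*F + 4*r (I(F, r) = -2 + (-5*F + 4*r) = -2 - 5*F + 4*r)
Z(n) = 6 - 2*n
Z(4)*(-5*(I(6, 3) - 2)) = (6 - 2*4)*(-5*((-2 - 5*6 + 4*3) - 2)) = (6 - 8)*(-5*((-2 - 30 + 12) - 2)) = -(-10)*(-20 - 2) = -(-10)*(-22) = -2*110 = -220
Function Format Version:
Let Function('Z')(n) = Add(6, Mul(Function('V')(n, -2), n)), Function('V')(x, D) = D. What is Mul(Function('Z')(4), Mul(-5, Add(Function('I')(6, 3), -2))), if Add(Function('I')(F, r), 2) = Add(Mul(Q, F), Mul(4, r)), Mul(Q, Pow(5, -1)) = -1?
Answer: -220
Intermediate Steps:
Q = -5 (Q = Mul(5, -1) = -5)
Function('I')(F, r) = Add(-2, Mul(-5, F), Mul(4, r)) (Function('I')(F, r) = Add(-2, Add(Mul(-5, F), Mul(4, r))) = Add(-2, Mul(-5, F), Mul(4, r)))
Function('Z')(n) = Add(6, Mul(-2, n))
Mul(Function('Z')(4), Mul(-5, Add(Function('I')(6, 3), -2))) = Mul(Add(6, Mul(-2, 4)), Mul(-5, Add(Add(-2, Mul(-5, 6), Mul(4, 3)), -2))) = Mul(Add(6, -8), Mul(-5, Add(Add(-2, -30, 12), -2))) = Mul(-2, Mul(-5, Add(-20, -2))) = Mul(-2, Mul(-5, -22)) = Mul(-2, 110) = -220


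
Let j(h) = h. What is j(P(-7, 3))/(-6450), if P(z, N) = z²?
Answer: -49/6450 ≈ -0.0075969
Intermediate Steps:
j(P(-7, 3))/(-6450) = (-7)²/(-6450) = 49*(-1/6450) = -49/6450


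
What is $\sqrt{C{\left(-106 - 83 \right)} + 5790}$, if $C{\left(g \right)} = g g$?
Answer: $\sqrt{41511} \approx 203.74$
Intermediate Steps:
$C{\left(g \right)} = g^{2}$
$\sqrt{C{\left(-106 - 83 \right)} + 5790} = \sqrt{\left(-106 - 83\right)^{2} + 5790} = \sqrt{\left(-189\right)^{2} + 5790} = \sqrt{35721 + 5790} = \sqrt{41511}$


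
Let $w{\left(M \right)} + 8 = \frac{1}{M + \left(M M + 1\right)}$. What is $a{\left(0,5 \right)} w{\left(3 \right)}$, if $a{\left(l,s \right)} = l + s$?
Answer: $- \frac{515}{13} \approx -39.615$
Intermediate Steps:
$w{\left(M \right)} = -8 + \frac{1}{1 + M + M^{2}}$ ($w{\left(M \right)} = -8 + \frac{1}{M + \left(M M + 1\right)} = -8 + \frac{1}{M + \left(M^{2} + 1\right)} = -8 + \frac{1}{M + \left(1 + M^{2}\right)} = -8 + \frac{1}{1 + M + M^{2}}$)
$a{\left(0,5 \right)} w{\left(3 \right)} = \left(0 + 5\right) \frac{-7 - 24 - 8 \cdot 3^{2}}{1 + 3 + 3^{2}} = 5 \frac{-7 - 24 - 72}{1 + 3 + 9} = 5 \frac{-7 - 24 - 72}{13} = 5 \cdot \frac{1}{13} \left(-103\right) = 5 \left(- \frac{103}{13}\right) = - \frac{515}{13}$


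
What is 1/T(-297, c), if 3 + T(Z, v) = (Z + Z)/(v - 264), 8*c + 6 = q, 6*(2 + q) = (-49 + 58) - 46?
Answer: -12757/9759 ≈ -1.3072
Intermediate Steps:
q = -49/6 (q = -2 + ((-49 + 58) - 46)/6 = -2 + (9 - 46)/6 = -2 + (⅙)*(-37) = -2 - 37/6 = -49/6 ≈ -8.1667)
c = -85/48 (c = -¾ + (⅛)*(-49/6) = -¾ - 49/48 = -85/48 ≈ -1.7708)
T(Z, v) = -3 + 2*Z/(-264 + v) (T(Z, v) = -3 + (Z + Z)/(v - 264) = -3 + (2*Z)/(-264 + v) = -3 + 2*Z/(-264 + v))
1/T(-297, c) = 1/((792 - 3*(-85/48) + 2*(-297))/(-264 - 85/48)) = 1/((792 + 85/16 - 594)/(-12757/48)) = 1/(-48/12757*3253/16) = 1/(-9759/12757) = -12757/9759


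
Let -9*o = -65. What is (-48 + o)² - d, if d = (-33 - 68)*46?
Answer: 511015/81 ≈ 6308.8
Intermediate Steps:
o = 65/9 (o = -⅑*(-65) = 65/9 ≈ 7.2222)
d = -4646 (d = -101*46 = -4646)
(-48 + o)² - d = (-48 + 65/9)² - 1*(-4646) = (-367/9)² + 4646 = 134689/81 + 4646 = 511015/81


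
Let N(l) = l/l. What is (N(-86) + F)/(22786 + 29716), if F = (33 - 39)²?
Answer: 37/52502 ≈ 0.00070474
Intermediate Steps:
N(l) = 1
F = 36 (F = (-6)² = 36)
(N(-86) + F)/(22786 + 29716) = (1 + 36)/(22786 + 29716) = 37/52502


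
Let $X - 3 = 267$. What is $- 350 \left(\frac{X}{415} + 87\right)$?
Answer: $- \frac{2546250}{83} \approx -30678.0$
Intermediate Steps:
$X = 270$ ($X = 3 + 267 = 270$)
$- 350 \left(\frac{X}{415} + 87\right) = - 350 \left(\frac{270}{415} + 87\right) = - 350 \left(270 \cdot \frac{1}{415} + 87\right) = - 350 \left(\frac{54}{83} + 87\right) = \left(-350\right) \frac{7275}{83} = - \frac{2546250}{83}$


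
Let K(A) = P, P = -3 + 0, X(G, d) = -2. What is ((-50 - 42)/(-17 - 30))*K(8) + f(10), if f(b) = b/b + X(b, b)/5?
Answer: -1239/235 ≈ -5.2723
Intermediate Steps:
f(b) = 3/5 (f(b) = b/b - 2/5 = 1 - 2*1/5 = 1 - 2/5 = 3/5)
P = -3
K(A) = -3
((-50 - 42)/(-17 - 30))*K(8) + f(10) = ((-50 - 42)/(-17 - 30))*(-3) + 3/5 = -92/(-47)*(-3) + 3/5 = -92*(-1/47)*(-3) + 3/5 = (92/47)*(-3) + 3/5 = -276/47 + 3/5 = -1239/235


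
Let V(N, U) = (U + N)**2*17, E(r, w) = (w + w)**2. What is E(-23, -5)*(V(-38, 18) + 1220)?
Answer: 802000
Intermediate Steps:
E(r, w) = 4*w**2 (E(r, w) = (2*w)**2 = 4*w**2)
V(N, U) = 17*(N + U)**2 (V(N, U) = (N + U)**2*17 = 17*(N + U)**2)
E(-23, -5)*(V(-38, 18) + 1220) = (4*(-5)**2)*(17*(-38 + 18)**2 + 1220) = (4*25)*(17*(-20)**2 + 1220) = 100*(17*400 + 1220) = 100*(6800 + 1220) = 100*8020 = 802000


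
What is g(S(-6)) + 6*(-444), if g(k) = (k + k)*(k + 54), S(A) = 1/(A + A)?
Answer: -192455/72 ≈ -2673.0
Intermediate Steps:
S(A) = 1/(2*A)
g(k) = 2*k*(54 + k) (g(k) = (2*k)*(54 + k) = 2*k*(54 + k))
g(S(-6)) + 6*(-444) = 2*((½)/(-6))*(54 + (½)/(-6)) + 6*(-444) = 2*((½)*(-⅙))*(54 + (½)*(-⅙)) - 2664 = 2*(-1/12)*(54 - 1/12) - 2664 = 2*(-1/12)*(647/12) - 2664 = -647/72 - 2664 = -192455/72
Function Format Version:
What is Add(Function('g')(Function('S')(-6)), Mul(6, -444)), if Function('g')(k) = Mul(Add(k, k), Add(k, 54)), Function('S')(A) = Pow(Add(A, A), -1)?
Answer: Rational(-192455, 72) ≈ -2673.0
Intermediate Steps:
Function('S')(A) = Mul(Rational(1, 2), Pow(A, -1)) (Function('S')(A) = Pow(Mul(2, A), -1) = Mul(Rational(1, 2), Pow(A, -1)))
Function('g')(k) = Mul(2, k, Add(54, k)) (Function('g')(k) = Mul(Mul(2, k), Add(54, k)) = Mul(2, k, Add(54, k)))
Add(Function('g')(Function('S')(-6)), Mul(6, -444)) = Add(Mul(2, Mul(Rational(1, 2), Pow(-6, -1)), Add(54, Mul(Rational(1, 2), Pow(-6, -1)))), Mul(6, -444)) = Add(Mul(2, Mul(Rational(1, 2), Rational(-1, 6)), Add(54, Mul(Rational(1, 2), Rational(-1, 6)))), -2664) = Add(Mul(2, Rational(-1, 12), Add(54, Rational(-1, 12))), -2664) = Add(Mul(2, Rational(-1, 12), Rational(647, 12)), -2664) = Add(Rational(-647, 72), -2664) = Rational(-192455, 72)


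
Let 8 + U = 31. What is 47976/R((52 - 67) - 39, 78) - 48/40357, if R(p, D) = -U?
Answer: -1936168536/928211 ≈ -2085.9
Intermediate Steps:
U = 23 (U = -8 + 31 = 23)
R(p, D) = -23 (R(p, D) = -1*23 = -23)
47976/R((52 - 67) - 39, 78) - 48/40357 = 47976/(-23) - 48/40357 = 47976*(-1/23) - 48*1/40357 = -47976/23 - 48/40357 = -1936168536/928211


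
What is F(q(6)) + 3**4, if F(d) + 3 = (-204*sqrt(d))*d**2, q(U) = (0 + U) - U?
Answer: 78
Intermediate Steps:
q(U) = 0 (q(U) = U - U = 0)
F(d) = -3 - 204*d**(5/2) (F(d) = -3 + (-204*sqrt(d))*d**2 = -3 - 204*d**(5/2))
F(q(6)) + 3**4 = (-3 - 204*0**(5/2)) + 3**4 = (-3 - 204*0) + 81 = (-3 + 0) + 81 = -3 + 81 = 78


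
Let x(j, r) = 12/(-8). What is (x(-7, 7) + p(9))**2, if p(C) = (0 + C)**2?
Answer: 25281/4 ≈ 6320.3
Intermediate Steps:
x(j, r) = -3/2 (x(j, r) = 12*(-1/8) = -3/2)
p(C) = C**2
(x(-7, 7) + p(9))**2 = (-3/2 + 9**2)**2 = (-3/2 + 81)**2 = (159/2)**2 = 25281/4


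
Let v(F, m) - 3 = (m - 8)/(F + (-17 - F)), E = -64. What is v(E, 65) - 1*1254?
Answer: -21324/17 ≈ -1254.4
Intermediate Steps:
v(F, m) = 59/17 - m/17 (v(F, m) = 3 + (m - 8)/(F + (-17 - F)) = 3 + (-8 + m)/(-17) = 3 + (-8 + m)*(-1/17) = 3 + (8/17 - m/17) = 59/17 - m/17)
v(E, 65) - 1*1254 = (59/17 - 1/17*65) - 1*1254 = (59/17 - 65/17) - 1254 = -6/17 - 1254 = -21324/17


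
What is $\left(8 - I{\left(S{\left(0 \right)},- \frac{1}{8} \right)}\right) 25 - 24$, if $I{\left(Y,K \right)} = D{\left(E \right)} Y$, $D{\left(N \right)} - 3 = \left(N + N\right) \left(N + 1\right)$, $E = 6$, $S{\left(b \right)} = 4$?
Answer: $-8524$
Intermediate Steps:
$D{\left(N \right)} = 3 + 2 N \left(1 + N\right)$ ($D{\left(N \right)} = 3 + \left(N + N\right) \left(N + 1\right) = 3 + 2 N \left(1 + N\right)$)
$I{\left(Y,K \right)} = 87 Y$ ($I{\left(Y,K \right)} = \left(3 + 2 \cdot 6 + 2 \cdot 6^{2}\right) Y = \left(3 + 12 + 2 \cdot 36\right) Y = \left(3 + 12 + 72\right) Y = 87 Y$)
$\left(8 - I{\left(S{\left(0 \right)},- \frac{1}{8} \right)}\right) 25 - 24 = \left(8 - 87 \cdot 4\right) 25 - 24 = \left(8 - 348\right) 25 - 24 = \left(-340\right) 25 - 24 = -8500 - 24 = -8524$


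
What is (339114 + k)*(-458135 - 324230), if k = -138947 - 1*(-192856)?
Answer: -307487439395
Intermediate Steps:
k = 53909 (k = -138947 + 192856 = 53909)
(339114 + k)*(-458135 - 324230) = (339114 + 53909)*(-458135 - 324230) = 393023*(-782365) = -307487439395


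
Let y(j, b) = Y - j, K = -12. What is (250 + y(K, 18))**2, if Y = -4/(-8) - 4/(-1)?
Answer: 284089/4 ≈ 71022.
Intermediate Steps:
Y = 9/2 (Y = -4*(-1/8) - 4*(-1) = 1/2 + 4 = 9/2 ≈ 4.5000)
y(j, b) = 9/2 - j
(250 + y(K, 18))**2 = (250 + (9/2 - 1*(-12)))**2 = (250 + (9/2 + 12))**2 = (250 + 33/2)**2 = (533/2)**2 = 284089/4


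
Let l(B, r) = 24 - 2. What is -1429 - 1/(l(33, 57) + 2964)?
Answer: -4266995/2986 ≈ -1429.0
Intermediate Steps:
l(B, r) = 22
-1429 - 1/(l(33, 57) + 2964) = -1429 - 1/(22 + 2964) = -1429 - 1/2986 = -4266995/2986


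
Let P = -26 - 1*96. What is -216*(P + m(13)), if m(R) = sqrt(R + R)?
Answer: 26352 - 216*sqrt(26) ≈ 25251.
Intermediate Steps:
P = -122 (P = -26 - 96 = -122)
m(R) = sqrt(2)*sqrt(R) (m(R) = sqrt(2*R) = sqrt(2)*sqrt(R))
-216*(P + m(13)) = -216*(-122 + sqrt(2)*sqrt(13)) = -216*(-122 + sqrt(26)) = 26352 - 216*sqrt(26)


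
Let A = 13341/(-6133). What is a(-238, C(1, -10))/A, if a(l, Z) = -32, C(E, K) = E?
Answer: 196256/13341 ≈ 14.711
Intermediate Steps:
A = -13341/6133 (A = 13341*(-1/6133) = -13341/6133 ≈ -2.1753)
a(-238, C(1, -10))/A = -32/(-13341/6133) = -32*(-6133/13341) = 196256/13341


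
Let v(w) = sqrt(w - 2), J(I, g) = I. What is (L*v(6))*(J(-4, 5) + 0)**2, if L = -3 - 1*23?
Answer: -832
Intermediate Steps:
L = -26 (L = -3 - 23 = -26)
v(w) = sqrt(-2 + w)
(L*v(6))*(J(-4, 5) + 0)**2 = (-26*sqrt(-2 + 6))*(-4 + 0)**2 = -26*sqrt(4)*(-4)**2 = -26*2*16 = -52*16 = -832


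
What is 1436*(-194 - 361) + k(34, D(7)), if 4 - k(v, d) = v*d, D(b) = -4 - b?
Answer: -796602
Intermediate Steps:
k(v, d) = 4 - d*v (k(v, d) = 4 - v*d = 4 - d*v)
1436*(-194 - 361) + k(34, D(7)) = 1436*(-194 - 361) + (4 - 1*(-4 - 1*7)*34) = 1436*(-555) + (4 - 1*(-4 - 7)*34) = -796980 + (4 - 1*(-11)*34) = -796980 + (4 + 374) = -796980 + 378 = -796602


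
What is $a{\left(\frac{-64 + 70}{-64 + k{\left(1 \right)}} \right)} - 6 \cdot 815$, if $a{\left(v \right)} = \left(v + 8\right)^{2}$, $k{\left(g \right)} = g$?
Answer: $- \frac{2128934}{441} \approx -4827.5$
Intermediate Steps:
$a{\left(v \right)} = \left(8 + v\right)^{2}$
$a{\left(\frac{-64 + 70}{-64 + k{\left(1 \right)}} \right)} - 6 \cdot 815 = \left(8 + \frac{-64 + 70}{-64 + 1}\right)^{2} - 6 \cdot 815 = \left(8 + \frac{6}{-63}\right)^{2} - 4890 = \left(8 + 6 \left(- \frac{1}{63}\right)\right)^{2} - 4890 = \left(8 - \frac{2}{21}\right)^{2} - 4890 = \left(\frac{166}{21}\right)^{2} - 4890 = \frac{27556}{441} - 4890 = - \frac{2128934}{441}$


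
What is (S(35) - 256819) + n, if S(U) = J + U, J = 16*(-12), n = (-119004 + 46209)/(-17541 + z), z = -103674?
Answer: -2076618203/8081 ≈ -2.5698e+5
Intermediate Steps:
n = 4853/8081 (n = (-119004 + 46209)/(-17541 - 103674) = -72795/(-121215) = -72795*(-1/121215) = 4853/8081 ≈ 0.60054)
J = -192
S(U) = -192 + U
(S(35) - 256819) + n = ((-192 + 35) - 256819) + 4853/8081 = (-157 - 256819) + 4853/8081 = -256976 + 4853/8081 = -2076618203/8081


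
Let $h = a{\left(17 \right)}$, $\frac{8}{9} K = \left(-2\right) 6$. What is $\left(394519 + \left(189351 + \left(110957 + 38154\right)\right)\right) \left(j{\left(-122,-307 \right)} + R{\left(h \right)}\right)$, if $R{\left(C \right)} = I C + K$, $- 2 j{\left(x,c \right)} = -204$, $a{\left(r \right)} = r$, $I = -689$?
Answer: $- \frac{17041075269}{2} \approx -8.5205 \cdot 10^{9}$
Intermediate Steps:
$j{\left(x,c \right)} = 102$ ($j{\left(x,c \right)} = \left(- \frac{1}{2}\right) \left(-204\right) = 102$)
$K = - \frac{27}{2}$ ($K = \frac{9 \left(\left(-2\right) 6\right)}{8} = \frac{9}{8} \left(-12\right) = - \frac{27}{2} \approx -13.5$)
$h = 17$
$R{\left(C \right)} = - \frac{27}{2} - 689 C$ ($R{\left(C \right)} = - 689 C - \frac{27}{2} = - \frac{27}{2} - 689 C$)
$\left(394519 + \left(189351 + \left(110957 + 38154\right)\right)\right) \left(j{\left(-122,-307 \right)} + R{\left(h \right)}\right) = \left(394519 + \left(189351 + \left(110957 + 38154\right)\right)\right) \left(102 - \frac{23453}{2}\right) = \left(394519 + \left(189351 + 149111\right)\right) \left(102 - \frac{23453}{2}\right) = \left(394519 + 338462\right) \left(102 - \frac{23453}{2}\right) = 732981 \left(- \frac{23249}{2}\right) = - \frac{17041075269}{2}$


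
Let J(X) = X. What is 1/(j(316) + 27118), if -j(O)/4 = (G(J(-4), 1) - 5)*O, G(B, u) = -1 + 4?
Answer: 1/29646 ≈ 3.3731e-5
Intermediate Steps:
G(B, u) = 3
j(O) = 8*O (j(O) = -4*(3 - 5)*O = -(-8)*O = 8*O)
1/(j(316) + 27118) = 1/(8*316 + 27118) = 1/(2528 + 27118) = 1/29646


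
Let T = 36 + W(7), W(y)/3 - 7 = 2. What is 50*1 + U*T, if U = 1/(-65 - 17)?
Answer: 4037/82 ≈ 49.232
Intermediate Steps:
W(y) = 27 (W(y) = 21 + 3*2 = 21 + 6 = 27)
U = -1/82 (U = 1/(-82) = -1/82 ≈ -0.012195)
T = 63 (T = 36 + 27 = 63)
50*1 + U*T = 50*1 - 1/82*63 = 50 - 63/82 = 4037/82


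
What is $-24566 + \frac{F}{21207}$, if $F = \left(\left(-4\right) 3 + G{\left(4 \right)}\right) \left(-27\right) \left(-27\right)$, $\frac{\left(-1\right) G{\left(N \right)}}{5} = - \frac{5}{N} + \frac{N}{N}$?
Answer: $- \frac{694638665}{28276} \approx -24566.0$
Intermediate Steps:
$G{\left(N \right)} = -5 + \frac{25}{N}$ ($G{\left(N \right)} = - 5 \left(- \frac{5}{N} + \frac{N}{N}\right) = - 5 \left(- \frac{5}{N} + 1\right) = - 5 \left(1 - \frac{5}{N}\right) = -5 + \frac{25}{N}$)
$F = - \frac{31347}{4}$ ($F = \left(\left(-4\right) 3 - \left(5 - \frac{25}{4}\right)\right) \left(-27\right) \left(-27\right) = \left(-12 + \left(-5 + 25 \cdot \frac{1}{4}\right)\right) \left(-27\right) \left(-27\right) = \left(-12 + \left(-5 + \frac{25}{4}\right)\right) \left(-27\right) \left(-27\right) = \left(-12 + \frac{5}{4}\right) \left(-27\right) \left(-27\right) = \left(- \frac{43}{4}\right) \left(-27\right) \left(-27\right) = \frac{1161}{4} \left(-27\right) = - \frac{31347}{4} \approx -7836.8$)
$-24566 + \frac{F}{21207} = -24566 - \frac{31347}{4 \cdot 21207} = -24566 - \frac{10449}{28276} = - \frac{694638665}{28276}$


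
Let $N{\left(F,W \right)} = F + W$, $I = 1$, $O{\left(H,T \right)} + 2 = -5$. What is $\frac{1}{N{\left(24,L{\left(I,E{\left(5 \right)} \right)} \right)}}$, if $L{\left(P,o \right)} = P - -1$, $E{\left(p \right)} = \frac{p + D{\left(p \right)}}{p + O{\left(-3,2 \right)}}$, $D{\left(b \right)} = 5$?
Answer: $\frac{1}{26} \approx 0.038462$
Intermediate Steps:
$O{\left(H,T \right)} = -7$ ($O{\left(H,T \right)} = -2 - 5 = -7$)
$E{\left(p \right)} = \frac{5 + p}{-7 + p}$ ($E{\left(p \right)} = \frac{p + 5}{p - 7} = \frac{5 + p}{-7 + p}$)
$L{\left(P,o \right)} = 1 + P$ ($L{\left(P,o \right)} = P + 1 = 1 + P$)
$\frac{1}{N{\left(24,L{\left(I,E{\left(5 \right)} \right)} \right)}} = \frac{1}{24 + \left(1 + 1\right)} = \frac{1}{24 + 2} = \frac{1}{26}$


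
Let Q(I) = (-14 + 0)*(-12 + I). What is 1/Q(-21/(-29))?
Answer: 29/4578 ≈ 0.0063346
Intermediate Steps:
Q(I) = 168 - 14*I (Q(I) = -14*(-12 + I) = 168 - 14*I)
1/Q(-21/(-29)) = 1/(168 - (-294)/(-29)) = 1/(168 - (-294)*(-1)/29) = 1/(168 - 14*21/29) = 1/(168 - 294/29) = 1/(4578/29) = 29/4578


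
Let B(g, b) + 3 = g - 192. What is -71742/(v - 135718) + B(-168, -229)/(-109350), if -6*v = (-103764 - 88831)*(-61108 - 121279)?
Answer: 4266134242733/1280402425985850 ≈ 0.0033319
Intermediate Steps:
B(g, b) = -195 + g (B(g, b) = -3 + (g - 192) = -3 + (-192 + g) = -195 + g)
v = -35126824265/6 (v = -(-103764 - 88831)*(-61108 - 121279)/6 = -(-192595)*(-182387)/6 = -⅙*35126824265 = -35126824265/6 ≈ -5.8545e+9)
-71742/(v - 135718) + B(-168, -229)/(-109350) = -71742/(-35126824265/6 - 135718) + (-195 - 168)/(-109350) = -71742/(-35127638573/6) - 363*(-1/109350) = -71742*(-6/35127638573) + 121/36450 = 430452/35127638573 + 121/36450 = 4266134242733/1280402425985850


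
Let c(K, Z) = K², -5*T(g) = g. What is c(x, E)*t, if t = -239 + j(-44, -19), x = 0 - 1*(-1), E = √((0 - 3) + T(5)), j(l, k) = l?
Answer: -283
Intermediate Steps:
T(g) = -g/5
E = 2*I (E = √((0 - 3) - ⅕*5) = √(-3 - 1) = √(-4) = 2*I ≈ 2.0*I)
x = 1 (x = 0 + 1 = 1)
t = -283 (t = -239 - 44 = -283)
c(x, E)*t = 1²*(-283) = 1*(-283) = -283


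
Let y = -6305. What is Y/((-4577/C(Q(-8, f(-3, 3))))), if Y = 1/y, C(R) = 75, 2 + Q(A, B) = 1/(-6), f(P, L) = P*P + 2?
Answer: 15/5771597 ≈ 2.5989e-6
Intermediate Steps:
f(P, L) = 2 + P² (f(P, L) = P² + 2 = 2 + P²)
Q(A, B) = -13/6 (Q(A, B) = -2 + 1/(-6) = -2 - ⅙ = -13/6)
Y = -1/6305 (Y = 1/(-6305) = -1/6305 ≈ -0.00015860)
Y/((-4577/C(Q(-8, f(-3, 3))))) = -1/(6305*((-4577/75))) = -1/(6305*((-4577*1/75))) = -1/(6305*(-4577/75)) = -1/6305*(-75/4577) = 15/5771597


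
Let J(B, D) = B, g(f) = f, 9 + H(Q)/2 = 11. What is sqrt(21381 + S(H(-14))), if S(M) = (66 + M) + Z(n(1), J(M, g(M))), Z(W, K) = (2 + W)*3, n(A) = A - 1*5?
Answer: sqrt(21445) ≈ 146.44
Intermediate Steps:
H(Q) = 4 (H(Q) = -18 + 2*11 = -18 + 22 = 4)
n(A) = -5 + A (n(A) = A - 5 = -5 + A)
Z(W, K) = 6 + 3*W
S(M) = 60 + M (S(M) = (66 + M) + (6 + 3*(-5 + 1)) = (66 + M) + (6 + 3*(-4)) = (66 + M) + (6 - 12) = (66 + M) - 6 = 60 + M)
sqrt(21381 + S(H(-14))) = sqrt(21381 + (60 + 4)) = sqrt(21381 + 64) = sqrt(21445)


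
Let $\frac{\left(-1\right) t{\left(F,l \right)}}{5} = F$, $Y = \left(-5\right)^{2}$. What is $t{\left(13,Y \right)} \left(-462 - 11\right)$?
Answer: $30745$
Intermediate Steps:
$Y = 25$
$t{\left(F,l \right)} = - 5 F$
$t{\left(13,Y \right)} \left(-462 - 11\right) = \left(-5\right) 13 \left(-462 - 11\right) = \left(-65\right) \left(-473\right) = 30745$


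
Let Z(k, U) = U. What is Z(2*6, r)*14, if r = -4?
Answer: -56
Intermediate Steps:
Z(2*6, r)*14 = -4*14 = -56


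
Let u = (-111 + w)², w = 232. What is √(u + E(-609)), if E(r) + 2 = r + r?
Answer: √13421 ≈ 115.85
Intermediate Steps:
u = 14641 (u = (-111 + 232)² = 121² = 14641)
E(r) = -2 + 2*r (E(r) = -2 + (r + r) = -2 + 2*r)
√(u + E(-609)) = √(14641 + (-2 + 2*(-609))) = √(14641 + (-2 - 1218)) = √(14641 - 1220) = √13421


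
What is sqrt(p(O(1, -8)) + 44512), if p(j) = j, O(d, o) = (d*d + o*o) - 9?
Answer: 6*sqrt(1238) ≈ 211.11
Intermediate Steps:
O(d, o) = -9 + d**2 + o**2 (O(d, o) = (d**2 + o**2) - 9 = -9 + d**2 + o**2)
sqrt(p(O(1, -8)) + 44512) = sqrt((-9 + 1**2 + (-8)**2) + 44512) = sqrt((-9 + 1 + 64) + 44512) = sqrt(56 + 44512) = sqrt(44568) = 6*sqrt(1238)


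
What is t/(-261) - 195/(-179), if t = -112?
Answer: 70943/46719 ≈ 1.5185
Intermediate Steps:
t/(-261) - 195/(-179) = -112/(-261) - 195/(-179) = -112*(-1/261) - 195*(-1/179) = 112/261 + 195/179 = 70943/46719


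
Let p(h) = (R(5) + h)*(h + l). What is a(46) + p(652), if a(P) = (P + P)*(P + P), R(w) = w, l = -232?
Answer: 284404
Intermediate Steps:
p(h) = (-232 + h)*(5 + h) (p(h) = (5 + h)*(h - 232) = (5 + h)*(-232 + h) = (-232 + h)*(5 + h))
a(P) = 4*P**2 (a(P) = (2*P)*(2*P) = 4*P**2)
a(46) + p(652) = 4*46**2 + (-1160 + 652**2 - 227*652) = 4*2116 + (-1160 + 425104 - 148004) = 8464 + 275940 = 284404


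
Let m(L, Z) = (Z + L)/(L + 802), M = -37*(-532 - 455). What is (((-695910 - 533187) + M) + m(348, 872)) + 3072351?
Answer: 216174017/115 ≈ 1.8798e+6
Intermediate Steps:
M = 36519 (M = -37*(-987) = 36519)
m(L, Z) = (L + Z)/(802 + L)
(((-695910 - 533187) + M) + m(348, 872)) + 3072351 = (((-695910 - 533187) + 36519) + (348 + 872)/(802 + 348)) + 3072351 = ((-1229097 + 36519) + 1220/1150) + 3072351 = (-1192578 + (1/1150)*1220) + 3072351 = (-1192578 + 122/115) + 3072351 = -137146348/115 + 3072351 = 216174017/115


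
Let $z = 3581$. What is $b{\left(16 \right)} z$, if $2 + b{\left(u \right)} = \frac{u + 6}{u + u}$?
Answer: $- \frac{75201}{16} \approx -4700.1$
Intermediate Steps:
$b{\left(u \right)} = -2 + \frac{6 + u}{2 u}$ ($b{\left(u \right)} = -2 + \frac{u + 6}{u + u} = -2 + \frac{6 + u}{2 u}$)
$b{\left(16 \right)} z = \left(- \frac{3}{2} + \frac{3}{16}\right) 3581 = \left(- \frac{21}{16}\right) 3581 = - \frac{75201}{16}$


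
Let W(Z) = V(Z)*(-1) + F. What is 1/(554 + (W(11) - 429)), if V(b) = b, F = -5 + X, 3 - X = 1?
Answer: 1/111 ≈ 0.0090090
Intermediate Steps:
X = 2 (X = 3 - 1*1 = 3 - 1 = 2)
F = -3 (F = -5 + 2 = -3)
W(Z) = -3 - Z (W(Z) = Z*(-1) - 3 = -Z - 3 = -3 - Z)
1/(554 + (W(11) - 429)) = 1/(554 + ((-3 - 1*11) - 429)) = 1/(554 + ((-3 - 11) - 429)) = 1/(554 + (-14 - 429)) = 1/(554 - 443) = 1/111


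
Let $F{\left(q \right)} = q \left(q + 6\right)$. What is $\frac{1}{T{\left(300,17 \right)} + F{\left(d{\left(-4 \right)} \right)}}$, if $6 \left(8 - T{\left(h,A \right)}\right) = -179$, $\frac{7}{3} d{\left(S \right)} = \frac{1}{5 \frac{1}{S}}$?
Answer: $\frac{7350}{263819} \approx 0.02786$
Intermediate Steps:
$d{\left(S \right)} = \frac{3 S}{35}$ ($d{\left(S \right)} = \frac{3}{7 \frac{5}{S}} = \frac{3 \frac{S}{5}}{7} = \frac{3 S}{35}$)
$T{\left(h,A \right)} = \frac{227}{6}$ ($T{\left(h,A \right)} = 8 - - \frac{179}{6} = 8 + \frac{179}{6} = \frac{227}{6}$)
$F{\left(q \right)} = q \left(6 + q\right)$
$\frac{1}{T{\left(300,17 \right)} + F{\left(d{\left(-4 \right)} \right)}} = \frac{1}{\frac{227}{6} + \frac{3}{35} \left(-4\right) \left(6 + \frac{3}{35} \left(-4\right)\right)} = \frac{1}{\frac{227}{6} - \frac{12 \left(6 - \frac{12}{35}\right)}{35}} = \frac{1}{\frac{227}{6} - \frac{2376}{1225}} = \frac{1}{\frac{263819}{7350}} = \frac{7350}{263819}$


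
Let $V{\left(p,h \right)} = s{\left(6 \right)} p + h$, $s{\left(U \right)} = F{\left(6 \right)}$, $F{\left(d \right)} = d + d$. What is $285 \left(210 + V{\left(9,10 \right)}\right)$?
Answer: $93480$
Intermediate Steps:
$F{\left(d \right)} = 2 d$
$s{\left(U \right)} = 12$ ($s{\left(U \right)} = 2 \cdot 6 = 12$)
$V{\left(p,h \right)} = h + 12 p$ ($V{\left(p,h \right)} = 12 p + h = h + 12 p$)
$285 \left(210 + V{\left(9,10 \right)}\right) = 285 \left(210 + \left(10 + 12 \cdot 9\right)\right) = 285 \left(210 + \left(10 + 108\right)\right) = 285 \left(210 + 118\right) = 285 \cdot 328 = 93480$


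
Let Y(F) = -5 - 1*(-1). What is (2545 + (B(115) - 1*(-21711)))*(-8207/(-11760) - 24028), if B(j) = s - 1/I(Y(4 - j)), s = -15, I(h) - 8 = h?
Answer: -9132656440433/15680 ≈ -5.8244e+8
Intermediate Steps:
Y(F) = -4 (Y(F) = -5 + 1 = -4)
I(h) = 8 + h
B(j) = -61/4 (B(j) = -15 - 1/(8 - 4) = -15 - 1/4 = -61/4)
(2545 + (B(115) - 1*(-21711)))*(-8207/(-11760) - 24028) = (2545 + (-61/4 - 1*(-21711)))*(-8207/(-11760) - 24028) = (2545 + (-61/4 + 21711))*(-8207*(-1/11760) - 24028) = (2545 + 86783/4)*(8207/11760 - 24028) = (96963/4)*(-282561073/11760) = -9132656440433/15680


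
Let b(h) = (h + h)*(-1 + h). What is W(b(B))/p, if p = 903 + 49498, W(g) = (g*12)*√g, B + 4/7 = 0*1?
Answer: 2112*√22/17287543 ≈ 0.00057302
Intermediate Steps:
B = -4/7 (B = -4/7 + 0*1 = -4/7 + 0 = -4/7 ≈ -0.57143)
b(h) = 2*h*(-1 + h) (b(h) = (2*h)*(-1 + h) = 2*h*(-1 + h))
W(g) = 12*g^(3/2) (W(g) = (12*g)*√g = 12*g^(3/2))
p = 50401
W(b(B))/p = (12*(2*(-4/7)*(-1 - 4/7))^(3/2))/50401 = (12*(2*(-4/7)*(-11/7))^(3/2))*(1/50401) = (12*(88/49)^(3/2))*(1/50401) = (12*(176*√22/343))*(1/50401) = (2112*√22/343)*(1/50401) = 2112*√22/17287543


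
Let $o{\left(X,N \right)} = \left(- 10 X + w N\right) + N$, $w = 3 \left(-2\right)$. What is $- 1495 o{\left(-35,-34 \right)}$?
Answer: $-777400$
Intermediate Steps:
$w = -6$
$o{\left(X,N \right)} = - 10 X - 5 N$ ($o{\left(X,N \right)} = \left(- 10 X - 6 N\right) + N = - 10 X - 5 N$)
$- 1495 o{\left(-35,-34 \right)} = - 1495 \left(\left(-10\right) \left(-35\right) - -170\right) = - 1495 \left(350 + 170\right) = \left(-1495\right) 520 = -777400$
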